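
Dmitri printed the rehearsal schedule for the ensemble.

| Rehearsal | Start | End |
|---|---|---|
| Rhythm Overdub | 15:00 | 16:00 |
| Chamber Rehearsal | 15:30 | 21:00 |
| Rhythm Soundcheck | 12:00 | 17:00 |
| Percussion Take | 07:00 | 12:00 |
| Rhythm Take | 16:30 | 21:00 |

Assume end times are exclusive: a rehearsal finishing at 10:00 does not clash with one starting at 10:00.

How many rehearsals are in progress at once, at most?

Sweep the timeline, counting +1 at each start and −1 at each end (ends before starts at a tie):
07:00 start Percussion Take → 1
12:00 end Percussion Take → 0
12:00 start Rhythm Soundcheck → 1
15:00 start Rhythm Overdub → 2
15:30 start Chamber Rehearsal → 3
16:00 end Rhythm Overdub → 2
16:30 start Rhythm Take → 3
17:00 end Rhythm Soundcheck → 2
21:00 end Chamber Rehearsal → 1
21:00 end Rhythm Take → 0
Peak is 3, at 15:30 (Chamber Rehearsal, Rhythm Overdub, Rhythm Soundcheck).

3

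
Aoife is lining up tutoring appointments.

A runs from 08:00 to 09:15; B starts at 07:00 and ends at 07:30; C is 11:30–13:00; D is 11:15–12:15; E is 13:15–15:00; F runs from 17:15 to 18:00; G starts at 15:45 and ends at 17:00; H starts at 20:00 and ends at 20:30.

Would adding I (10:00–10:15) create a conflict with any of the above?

B: ends 07:30 at or before I starts 10:00 → clear.
A: ends 09:15 at or before I starts 10:00 → clear.
D: starts 11:15 at or after I ends 10:15 → clear.
C: starts 11:30 at or after I ends 10:15 → clear.
E: starts 13:15 at or after I ends 10:15 → clear.
G: starts 15:45 at or after I ends 10:15 → clear.
F: starts 17:15 at or after I ends 10:15 → clear.
H: starts 20:00 at or after I ends 10:15 → clear.

No — it doesn't clash with anything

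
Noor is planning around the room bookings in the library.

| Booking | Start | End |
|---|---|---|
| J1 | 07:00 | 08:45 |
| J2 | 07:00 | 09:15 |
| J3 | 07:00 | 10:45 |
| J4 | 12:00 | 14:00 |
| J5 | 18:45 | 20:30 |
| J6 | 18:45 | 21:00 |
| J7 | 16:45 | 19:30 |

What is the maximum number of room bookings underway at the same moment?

Sweep the timeline, counting +1 at each start and −1 at each end (ends before starts at a tie):
07:00 start J1 → 1
07:00 start J2 → 2
07:00 start J3 → 3
08:45 end J1 → 2
09:15 end J2 → 1
10:45 end J3 → 0
12:00 start J4 → 1
14:00 end J4 → 0
16:45 start J7 → 1
18:45 start J5 → 2
18:45 start J6 → 3
19:30 end J7 → 2
20:30 end J5 → 1
21:00 end J6 → 0
Peak is 3, at 07:00 (J1, J2, J3).

3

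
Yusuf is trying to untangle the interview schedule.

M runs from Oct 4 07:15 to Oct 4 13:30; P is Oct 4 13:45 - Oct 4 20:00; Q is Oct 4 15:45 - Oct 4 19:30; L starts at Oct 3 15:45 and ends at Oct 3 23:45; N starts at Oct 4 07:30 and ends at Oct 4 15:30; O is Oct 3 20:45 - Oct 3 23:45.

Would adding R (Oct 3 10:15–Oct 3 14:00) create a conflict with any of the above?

L: starts Oct 3 15:45 at or after R ends Oct 3 14:00 → clear.
O: starts Oct 3 20:45 at or after R ends Oct 3 14:00 → clear.
M: starts Oct 4 07:15 at or after R ends Oct 3 14:00 → clear.
N: starts Oct 4 07:30 at or after R ends Oct 3 14:00 → clear.
P: starts Oct 4 13:45 at or after R ends Oct 3 14:00 → clear.
Q: starts Oct 4 15:45 at or after R ends Oct 3 14:00 → clear.

No — it doesn't clash with anything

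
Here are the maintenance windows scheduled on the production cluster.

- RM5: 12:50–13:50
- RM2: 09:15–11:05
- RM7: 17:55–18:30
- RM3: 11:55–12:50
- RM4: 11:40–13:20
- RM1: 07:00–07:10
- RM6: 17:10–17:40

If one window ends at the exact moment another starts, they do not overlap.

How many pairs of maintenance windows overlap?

2

Sorted by start: RM1, RM2, RM4, RM3, RM5, RM6, RM7.
RM2 starts after RM1 ends; RM1 is clear from here.
RM4 starts after RM2 ends; RM2 is clear from here.
RM3 starts before RM4 ends → RM4 and RM3 overlap.
RM5 starts before RM4 ends → RM4 and RM5 overlap.
RM6 starts after RM4 ends; RM4 is clear from here.
RM5 starts exactly when RM3 ends (back-to-back, no overlap); RM3 is clear from here.
RM6 starts after RM5 ends; RM5 is clear from here.
RM7 starts after RM6 ends.
Overlapping pairs: RM3 & RM4, RM4 & RM5 — 2 in total.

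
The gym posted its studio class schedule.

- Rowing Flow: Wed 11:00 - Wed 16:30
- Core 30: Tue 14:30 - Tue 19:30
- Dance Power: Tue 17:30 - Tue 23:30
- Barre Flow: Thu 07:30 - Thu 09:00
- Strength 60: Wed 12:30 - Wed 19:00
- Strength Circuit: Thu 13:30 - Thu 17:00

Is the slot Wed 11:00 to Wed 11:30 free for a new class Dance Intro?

No — it overlaps Rowing Flow

Core 30: ends Tue 19:30 at or before Dance Intro starts Wed 11:00 → clear.
Dance Power: ends Tue 23:30 at or before Dance Intro starts Wed 11:00 → clear.
Rowing Flow: starts Wed 11:00 before Dance Intro ends Wed 11:30, and ends Wed 16:30 after Dance Intro starts Wed 11:00 → overlap.
Strength 60: starts Wed 12:30 at or after Dance Intro ends Wed 11:30 → clear.
Barre Flow: starts Thu 07:30 at or after Dance Intro ends Wed 11:30 → clear.
Strength Circuit: starts Thu 13:30 at or after Dance Intro ends Wed 11:30 → clear.
Dance Intro overlaps Rowing Flow.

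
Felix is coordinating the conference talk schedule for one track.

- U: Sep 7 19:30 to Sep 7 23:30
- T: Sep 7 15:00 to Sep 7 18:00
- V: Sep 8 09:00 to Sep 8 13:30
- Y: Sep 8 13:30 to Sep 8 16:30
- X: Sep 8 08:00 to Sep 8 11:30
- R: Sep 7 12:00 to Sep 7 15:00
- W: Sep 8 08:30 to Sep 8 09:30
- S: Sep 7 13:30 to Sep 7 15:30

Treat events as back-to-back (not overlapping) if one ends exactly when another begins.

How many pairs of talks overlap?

Sorted by start: R, S, T, U, X, W, V, Y.
S starts before R ends → R and S overlap.
T starts exactly when R ends (back-to-back, no overlap), so nothing later overlaps R either.
T starts before S ends → S and T overlap.
U starts after S ends, so nothing later overlaps S either.
U starts after T ends, so nothing later overlaps T either.
X starts after U ends, so nothing later overlaps U either.
W starts before X ends → X and W overlap.
V starts before X ends → X and V overlap.
Y starts after X ends.
V starts before W ends → W and V overlap.
Y starts after W ends.
Y starts exactly when V ends (back-to-back, no overlap).
Overlapping pairs: R & S, S & T, V & W, V & X, W & X — 5 in total.

5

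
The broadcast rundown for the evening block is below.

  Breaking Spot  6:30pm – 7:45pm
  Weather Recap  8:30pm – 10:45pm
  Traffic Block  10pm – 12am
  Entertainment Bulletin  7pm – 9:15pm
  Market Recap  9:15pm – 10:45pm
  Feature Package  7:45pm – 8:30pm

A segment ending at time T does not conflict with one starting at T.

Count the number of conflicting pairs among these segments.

6

Sorted by start: Breaking Spot, Entertainment Bulletin, Feature Package, Weather Recap, Market Recap, Traffic Block.
Entertainment Bulletin starts before Breaking Spot ends → Breaking Spot and Entertainment Bulletin overlap.
Feature Package starts exactly when Breaking Spot ends (back-to-back, no overlap); Breaking Spot is clear from here.
Feature Package starts before Entertainment Bulletin ends → Entertainment Bulletin and Feature Package overlap.
Weather Recap starts before Entertainment Bulletin ends → Entertainment Bulletin and Weather Recap overlap.
Market Recap starts exactly when Entertainment Bulletin ends (back-to-back, no overlap); Entertainment Bulletin is clear from here.
Weather Recap starts exactly when Feature Package ends (back-to-back, no overlap); Feature Package is clear from here.
Market Recap starts before Weather Recap ends → Weather Recap and Market Recap overlap.
Traffic Block starts before Weather Recap ends → Weather Recap and Traffic Block overlap.
Traffic Block starts before Market Recap ends → Market Recap and Traffic Block overlap.
Overlapping pairs: Breaking Spot & Entertainment Bulletin, Entertainment Bulletin & Feature Package, Entertainment Bulletin & Weather Recap, Market Recap & Traffic Block, Market Recap & Weather Recap, Traffic Block & Weather Recap — 6 in total.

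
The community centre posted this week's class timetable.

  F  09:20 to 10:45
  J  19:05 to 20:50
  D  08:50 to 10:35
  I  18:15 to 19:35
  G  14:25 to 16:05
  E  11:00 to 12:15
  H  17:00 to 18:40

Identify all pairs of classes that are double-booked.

D & F, H & I, I & J

Sorted by start: D, F, E, G, H, I, J.
F starts before D ends → D and F overlap.
E starts after D ends; D is clear from here.
E starts after F ends; F is clear from here.
G starts after E ends; E is clear from here.
H starts after G ends; G is clear from here.
I starts before H ends → H and I overlap.
J starts after H ends.
J starts before I ends → I and J overlap.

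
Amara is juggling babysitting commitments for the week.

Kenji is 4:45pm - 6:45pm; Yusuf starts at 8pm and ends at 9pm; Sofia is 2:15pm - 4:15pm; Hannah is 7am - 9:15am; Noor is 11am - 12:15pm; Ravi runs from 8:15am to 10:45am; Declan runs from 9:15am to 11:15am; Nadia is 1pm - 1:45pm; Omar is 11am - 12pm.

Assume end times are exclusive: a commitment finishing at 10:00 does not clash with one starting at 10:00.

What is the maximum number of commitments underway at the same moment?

Sort all start/end points and keep a running count:
7am start Hannah → 1
8:15am start Ravi → 2
9:15am end Hannah → 1
9:15am start Declan → 2
10:45am end Ravi → 1
11am start Noor → 2
11am start Omar → 3
11:15am end Declan → 2
12pm end Omar → 1
12:15pm end Noor → 0
1pm start Nadia → 1
1:45pm end Nadia → 0
2:15pm start Sofia → 1
4:15pm end Sofia → 0
4:45pm start Kenji → 1
6:45pm end Kenji → 0
8pm start Yusuf → 1
9pm end Yusuf → 0
Peak is 3, at 11am (Declan, Noor, Omar).

3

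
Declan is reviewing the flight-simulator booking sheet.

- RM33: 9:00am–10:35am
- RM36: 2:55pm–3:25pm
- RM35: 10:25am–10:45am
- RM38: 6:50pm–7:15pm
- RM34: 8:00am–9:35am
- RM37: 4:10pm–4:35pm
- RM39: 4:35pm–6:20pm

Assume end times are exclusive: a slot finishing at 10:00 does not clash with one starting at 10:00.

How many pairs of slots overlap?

Sorted by start: RM34, RM33, RM35, RM36, RM37, RM39, RM38.
RM33 starts before RM34 ends → RM34 and RM33 overlap.
RM35 starts after RM34 ends — done with RM34.
RM35 starts before RM33 ends → RM33 and RM35 overlap.
RM36 starts after RM33 ends — done with RM33.
RM36 starts after RM35 ends — done with RM35.
RM37 starts after RM36 ends — done with RM36.
RM39 starts exactly when RM37 ends (back-to-back, no overlap) — done with RM37.
RM38 starts after RM39 ends.
Overlapping pairs: RM33 & RM34, RM33 & RM35 — 2 in total.

2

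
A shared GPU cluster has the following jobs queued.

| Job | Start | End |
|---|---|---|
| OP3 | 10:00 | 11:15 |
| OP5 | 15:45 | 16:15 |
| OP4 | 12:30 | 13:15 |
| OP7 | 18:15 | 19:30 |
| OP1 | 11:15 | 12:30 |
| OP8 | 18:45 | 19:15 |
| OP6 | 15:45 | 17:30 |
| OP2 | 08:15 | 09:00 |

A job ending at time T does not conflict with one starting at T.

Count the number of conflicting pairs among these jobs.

Sorted by start: OP2, OP3, OP1, OP4, OP5, OP6, OP7, OP8.
OP3 starts after OP2 ends — done with OP2.
OP1 starts exactly when OP3 ends (back-to-back, no overlap) — done with OP3.
OP4 starts exactly when OP1 ends (back-to-back, no overlap) — done with OP1.
OP5 starts after OP4 ends — done with OP4.
OP6 starts before OP5 ends → OP5 and OP6 overlap.
OP7 starts after OP5 ends — done with OP5.
OP7 starts after OP6 ends — done with OP6.
OP8 starts before OP7 ends → OP7 and OP8 overlap.
Overlapping pairs: OP5 & OP6, OP7 & OP8 — 2 in total.

2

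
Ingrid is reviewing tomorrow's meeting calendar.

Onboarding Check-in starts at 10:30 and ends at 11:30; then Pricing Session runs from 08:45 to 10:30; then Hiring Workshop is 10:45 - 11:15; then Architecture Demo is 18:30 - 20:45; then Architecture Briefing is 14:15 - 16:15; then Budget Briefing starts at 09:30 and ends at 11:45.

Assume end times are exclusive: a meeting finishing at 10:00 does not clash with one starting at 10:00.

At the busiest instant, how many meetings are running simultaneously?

Walk through starts and ends in time order (an end at T is processed before a start at T):
08:45 start Pricing Session → 1
09:30 start Budget Briefing → 2
10:30 end Pricing Session → 1
10:30 start Onboarding Check-in → 2
10:45 start Hiring Workshop → 3
11:15 end Hiring Workshop → 2
11:30 end Onboarding Check-in → 1
11:45 end Budget Briefing → 0
14:15 start Architecture Briefing → 1
16:15 end Architecture Briefing → 0
18:30 start Architecture Demo → 1
20:45 end Architecture Demo → 0
Peak is 3, at 10:45 (Budget Briefing, Hiring Workshop, Onboarding Check-in).

3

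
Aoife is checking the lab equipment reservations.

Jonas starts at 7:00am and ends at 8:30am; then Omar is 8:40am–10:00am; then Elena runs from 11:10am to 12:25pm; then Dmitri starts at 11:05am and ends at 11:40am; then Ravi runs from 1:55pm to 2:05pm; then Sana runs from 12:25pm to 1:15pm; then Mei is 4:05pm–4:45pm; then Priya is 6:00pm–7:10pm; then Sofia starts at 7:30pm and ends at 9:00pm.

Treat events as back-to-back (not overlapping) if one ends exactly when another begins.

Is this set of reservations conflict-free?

Two intervals overlap when each starts before the other ends.
Sorted by start: Jonas, Omar, Dmitri, Elena, Sana, Ravi, Mei, Priya, Sofia.
Omar starts after Jonas ends, so nothing later overlaps Jonas either.
Dmitri starts after Omar ends, so nothing later overlaps Omar either.
Elena starts before Dmitri ends → Dmitri and Elena overlap.
That's a conflict, so the schedule is not conflict-free.

No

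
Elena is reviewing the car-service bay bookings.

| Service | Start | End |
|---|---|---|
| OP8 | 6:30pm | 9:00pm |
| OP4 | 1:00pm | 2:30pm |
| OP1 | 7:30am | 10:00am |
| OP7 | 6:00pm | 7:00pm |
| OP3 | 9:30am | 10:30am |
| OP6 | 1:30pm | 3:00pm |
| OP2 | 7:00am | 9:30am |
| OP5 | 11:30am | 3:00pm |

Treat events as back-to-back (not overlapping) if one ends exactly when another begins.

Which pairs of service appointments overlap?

OP1 & OP2, OP1 & OP3, OP4 & OP5, OP4 & OP6, OP5 & OP6, OP7 & OP8

Sorted by start: OP2, OP1, OP3, OP5, OP4, OP6, OP7, OP8.
OP1 starts before OP2 ends → OP2 and OP1 overlap.
OP3 starts exactly when OP2 ends (back-to-back, no overlap), so OP2 has no further overlaps.
OP3 starts before OP1 ends → OP1 and OP3 overlap.
OP5 starts after OP1 ends, so OP1 has no further overlaps.
OP5 starts after OP3 ends, so OP3 has no further overlaps.
OP4 starts before OP5 ends → OP5 and OP4 overlap.
OP6 starts before OP5 ends → OP5 and OP6 overlap.
OP7 starts after OP5 ends, so OP5 has no further overlaps.
OP6 starts before OP4 ends → OP4 and OP6 overlap.
OP7 starts after OP4 ends, so OP4 has no further overlaps.
OP7 starts after OP6 ends, so OP6 has no further overlaps.
OP8 starts before OP7 ends → OP7 and OP8 overlap.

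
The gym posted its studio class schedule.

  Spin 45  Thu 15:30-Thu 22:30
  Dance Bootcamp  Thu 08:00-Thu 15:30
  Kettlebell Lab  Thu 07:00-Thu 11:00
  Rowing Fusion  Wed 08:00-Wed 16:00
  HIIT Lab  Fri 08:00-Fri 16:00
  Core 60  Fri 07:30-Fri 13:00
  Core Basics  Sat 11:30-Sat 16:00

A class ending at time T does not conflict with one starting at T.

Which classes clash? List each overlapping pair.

Core 60 & HIIT Lab, Dance Bootcamp & Kettlebell Lab

Two intervals overlap when each starts before the other ends.
Sorted by start: Rowing Fusion, Kettlebell Lab, Dance Bootcamp, Spin 45, Core 60, HIIT Lab, Core Basics.
Kettlebell Lab starts after Rowing Fusion ends — done with Rowing Fusion.
Dance Bootcamp starts before Kettlebell Lab ends → Kettlebell Lab and Dance Bootcamp overlap.
Spin 45 starts after Kettlebell Lab ends — done with Kettlebell Lab.
Spin 45 starts exactly when Dance Bootcamp ends (back-to-back, no overlap) — done with Dance Bootcamp.
Core 60 starts after Spin 45 ends — done with Spin 45.
HIIT Lab starts before Core 60 ends → Core 60 and HIIT Lab overlap.
Core Basics starts after Core 60 ends.
Core Basics starts after HIIT Lab ends.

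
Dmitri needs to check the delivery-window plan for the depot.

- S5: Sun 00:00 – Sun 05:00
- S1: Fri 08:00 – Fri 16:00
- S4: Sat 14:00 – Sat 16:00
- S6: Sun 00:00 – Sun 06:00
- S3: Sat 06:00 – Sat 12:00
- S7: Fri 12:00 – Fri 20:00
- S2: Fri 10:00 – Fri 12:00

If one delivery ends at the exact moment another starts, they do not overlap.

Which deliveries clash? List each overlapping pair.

S1 & S2, S1 & S7, S5 & S6

Two intervals overlap when each starts before the other ends.
Sorted by start: S1, S2, S7, S3, S4, S5, S6.
S2 starts before S1 ends → S1 and S2 overlap.
S7 starts before S1 ends → S1 and S7 overlap.
S3 starts after S1 ends; S1 is clear from here.
S7 starts exactly when S2 ends (back-to-back, no overlap); S2 is clear from here.
S3 starts after S7 ends; S7 is clear from here.
S4 starts after S3 ends; S3 is clear from here.
S5 starts after S4 ends; S4 is clear from here.
S6 starts before S5 ends → S5 and S6 overlap.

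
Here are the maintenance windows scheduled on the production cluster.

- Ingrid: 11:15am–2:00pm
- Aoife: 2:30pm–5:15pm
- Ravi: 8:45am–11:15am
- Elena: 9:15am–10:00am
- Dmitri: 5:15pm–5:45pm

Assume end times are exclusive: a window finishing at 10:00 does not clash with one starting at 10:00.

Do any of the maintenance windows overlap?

Yes

Sorted by start: Ravi, Elena, Ingrid, Aoife, Dmitri.
Elena starts before Ravi ends → Ravi and Elena overlap.
That's a conflict, so the schedule is not conflict-free.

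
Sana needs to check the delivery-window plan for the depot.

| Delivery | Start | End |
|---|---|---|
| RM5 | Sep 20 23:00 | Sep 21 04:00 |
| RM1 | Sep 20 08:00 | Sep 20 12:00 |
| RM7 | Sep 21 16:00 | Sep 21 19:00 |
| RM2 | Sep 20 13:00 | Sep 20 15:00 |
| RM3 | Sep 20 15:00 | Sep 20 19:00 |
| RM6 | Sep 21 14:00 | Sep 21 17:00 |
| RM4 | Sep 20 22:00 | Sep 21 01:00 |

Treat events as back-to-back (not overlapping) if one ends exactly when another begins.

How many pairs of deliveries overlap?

2

Sorted by start: RM1, RM2, RM3, RM4, RM5, RM6, RM7.
RM2 starts after RM1 ends, so nothing later overlaps RM1 either.
RM3 starts exactly when RM2 ends (back-to-back, no overlap), so nothing later overlaps RM2 either.
RM4 starts after RM3 ends, so nothing later overlaps RM3 either.
RM5 starts before RM4 ends → RM4 and RM5 overlap.
RM6 starts after RM4 ends, so nothing later overlaps RM4 either.
RM6 starts after RM5 ends, so nothing later overlaps RM5 either.
RM7 starts before RM6 ends → RM6 and RM7 overlap.
Overlapping pairs: RM4 & RM5, RM6 & RM7 — 2 in total.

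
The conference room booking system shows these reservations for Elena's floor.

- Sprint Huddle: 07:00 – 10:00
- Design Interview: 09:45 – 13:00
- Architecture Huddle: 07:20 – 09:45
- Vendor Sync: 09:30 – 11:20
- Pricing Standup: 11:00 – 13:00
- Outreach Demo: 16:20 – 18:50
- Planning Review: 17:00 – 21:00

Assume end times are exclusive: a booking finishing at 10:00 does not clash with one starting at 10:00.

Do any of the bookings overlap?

Sorted by start: Sprint Huddle, Architecture Huddle, Vendor Sync, Design Interview, Pricing Standup, Outreach Demo, Planning Review.
Architecture Huddle starts before Sprint Huddle ends → Sprint Huddle and Architecture Huddle overlap.
That's a conflict, so the schedule is not conflict-free.

Yes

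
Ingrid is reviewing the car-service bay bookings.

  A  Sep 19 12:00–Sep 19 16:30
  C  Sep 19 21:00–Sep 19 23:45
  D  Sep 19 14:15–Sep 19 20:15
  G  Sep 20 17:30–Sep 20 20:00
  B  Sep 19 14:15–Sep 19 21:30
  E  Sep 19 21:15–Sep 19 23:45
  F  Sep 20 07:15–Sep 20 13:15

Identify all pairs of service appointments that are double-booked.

Sorted by start: A, B, D, C, E, F, G.
B starts before A ends → A and B overlap.
D starts before A ends → A and D overlap.
C starts after A ends; A is clear from here.
D starts before B ends → B and D overlap.
C starts before B ends → B and C overlap.
E starts before B ends → B and E overlap.
F starts after B ends; B is clear from here.
C starts after D ends; D is clear from here.
E starts before C ends → C and E overlap.
F starts after C ends; C is clear from here.
F starts after E ends; E is clear from here.
G starts after F ends.

A & B, A & D, B & C, B & D, B & E, C & E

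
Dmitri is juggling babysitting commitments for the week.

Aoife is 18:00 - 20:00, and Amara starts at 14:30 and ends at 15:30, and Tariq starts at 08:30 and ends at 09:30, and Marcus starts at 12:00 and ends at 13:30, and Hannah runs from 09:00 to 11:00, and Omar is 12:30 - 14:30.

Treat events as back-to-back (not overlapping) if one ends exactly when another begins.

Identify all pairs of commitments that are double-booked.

Hannah & Tariq, Marcus & Omar

Sorted by start: Tariq, Hannah, Marcus, Omar, Amara, Aoife.
Hannah starts before Tariq ends → Tariq and Hannah overlap.
Marcus starts after Tariq ends — done with Tariq.
Marcus starts after Hannah ends — done with Hannah.
Omar starts before Marcus ends → Marcus and Omar overlap.
Amara starts after Marcus ends — done with Marcus.
Amara starts exactly when Omar ends (back-to-back, no overlap) — done with Omar.
Aoife starts after Amara ends.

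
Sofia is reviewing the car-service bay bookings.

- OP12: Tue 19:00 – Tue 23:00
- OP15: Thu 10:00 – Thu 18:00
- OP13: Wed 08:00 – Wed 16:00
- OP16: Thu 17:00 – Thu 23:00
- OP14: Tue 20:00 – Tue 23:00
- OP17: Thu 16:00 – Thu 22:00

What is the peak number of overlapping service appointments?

Sort all start/end points and keep a running count:
Tue 19:00 start OP12 → 1
Tue 20:00 start OP14 → 2
Tue 23:00 end OP12 → 1
Tue 23:00 end OP14 → 0
Wed 08:00 start OP13 → 1
Wed 16:00 end OP13 → 0
Thu 10:00 start OP15 → 1
Thu 16:00 start OP17 → 2
Thu 17:00 start OP16 → 3
Thu 18:00 end OP15 → 2
Thu 22:00 end OP17 → 1
Thu 23:00 end OP16 → 0
Peak is 3, at Thu 17:00 (OP15, OP16, OP17).

3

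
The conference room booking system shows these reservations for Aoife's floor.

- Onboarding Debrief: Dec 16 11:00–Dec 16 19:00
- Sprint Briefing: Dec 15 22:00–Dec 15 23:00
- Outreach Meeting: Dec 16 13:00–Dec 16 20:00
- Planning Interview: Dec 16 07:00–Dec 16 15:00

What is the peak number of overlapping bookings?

Walk through starts and ends in time order (an end at T is processed before a start at T):
Dec 15 22:00 start Sprint Briefing → 1
Dec 15 23:00 end Sprint Briefing → 0
Dec 16 07:00 start Planning Interview → 1
Dec 16 11:00 start Onboarding Debrief → 2
Dec 16 13:00 start Outreach Meeting → 3
Dec 16 15:00 end Planning Interview → 2
Dec 16 19:00 end Onboarding Debrief → 1
Dec 16 20:00 end Outreach Meeting → 0
Peak is 3, at Dec 16 13:00 (Onboarding Debrief, Outreach Meeting, Planning Interview).

3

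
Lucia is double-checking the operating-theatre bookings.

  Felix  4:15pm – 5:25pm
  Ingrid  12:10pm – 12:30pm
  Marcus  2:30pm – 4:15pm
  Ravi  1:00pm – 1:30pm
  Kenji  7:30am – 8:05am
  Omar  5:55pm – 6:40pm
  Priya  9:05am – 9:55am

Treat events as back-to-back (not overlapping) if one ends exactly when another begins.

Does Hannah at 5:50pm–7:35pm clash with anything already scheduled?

Yes — it overlaps Omar

Kenji: ends 8:05am at or before Hannah starts 5:50pm → clear.
Priya: ends 9:55am at or before Hannah starts 5:50pm → clear.
Ingrid: ends 12:30pm at or before Hannah starts 5:50pm → clear.
Ravi: ends 1:30pm at or before Hannah starts 5:50pm → clear.
Marcus: ends 4:15pm at or before Hannah starts 5:50pm → clear.
Felix: ends 5:25pm at or before Hannah starts 5:50pm → clear.
Omar: starts 5:55pm before Hannah ends 7:35pm, and ends 6:40pm after Hannah starts 5:50pm → overlap.
Hannah overlaps Omar.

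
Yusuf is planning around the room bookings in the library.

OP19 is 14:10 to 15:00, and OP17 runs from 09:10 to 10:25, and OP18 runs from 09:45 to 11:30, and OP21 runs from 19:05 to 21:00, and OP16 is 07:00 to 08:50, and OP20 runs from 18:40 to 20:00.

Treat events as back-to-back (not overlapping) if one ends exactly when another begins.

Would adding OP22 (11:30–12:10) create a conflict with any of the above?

No — it doesn't clash with anything

OP16: ends 08:50 at or before OP22 starts 11:30 → clear.
OP17: ends 10:25 at or before OP22 starts 11:30 → clear.
OP18: ends 11:30 at or before OP22 starts 11:30 → clear.
OP19: starts 14:10 at or after OP22 ends 12:10 → clear.
OP20: starts 18:40 at or after OP22 ends 12:10 → clear.
OP21: starts 19:05 at or after OP22 ends 12:10 → clear.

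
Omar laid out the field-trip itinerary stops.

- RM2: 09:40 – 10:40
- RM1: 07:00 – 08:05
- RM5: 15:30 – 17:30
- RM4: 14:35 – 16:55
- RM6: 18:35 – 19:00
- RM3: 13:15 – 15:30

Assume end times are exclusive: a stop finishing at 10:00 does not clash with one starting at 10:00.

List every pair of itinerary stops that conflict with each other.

RM3 & RM4, RM4 & RM5

Two intervals overlap when each starts before the other ends.
Sorted by start: RM1, RM2, RM3, RM4, RM5, RM6.
RM2 starts after RM1 ends — done with RM1.
RM3 starts after RM2 ends — done with RM2.
RM4 starts before RM3 ends → RM3 and RM4 overlap.
RM5 starts exactly when RM3 ends (back-to-back, no overlap) — done with RM3.
RM5 starts before RM4 ends → RM4 and RM5 overlap.
RM6 starts after RM4 ends.
RM6 starts after RM5 ends.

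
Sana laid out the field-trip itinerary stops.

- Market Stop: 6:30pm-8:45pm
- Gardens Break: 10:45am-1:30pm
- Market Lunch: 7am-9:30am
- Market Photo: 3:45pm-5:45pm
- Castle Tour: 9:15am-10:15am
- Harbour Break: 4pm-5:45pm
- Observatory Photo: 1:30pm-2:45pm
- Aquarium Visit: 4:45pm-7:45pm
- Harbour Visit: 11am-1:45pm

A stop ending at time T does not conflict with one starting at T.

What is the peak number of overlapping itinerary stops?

Walk through starts and ends in time order (an end at T is processed before a start at T):
7am start Market Lunch → 1
9:15am start Castle Tour → 2
9:30am end Market Lunch → 1
10:15am end Castle Tour → 0
10:45am start Gardens Break → 1
11am start Harbour Visit → 2
1:30pm end Gardens Break → 1
1:30pm start Observatory Photo → 2
1:45pm end Harbour Visit → 1
2:45pm end Observatory Photo → 0
3:45pm start Market Photo → 1
4pm start Harbour Break → 2
4:45pm start Aquarium Visit → 3
5:45pm end Harbour Break → 2
5:45pm end Market Photo → 1
6:30pm start Market Stop → 2
7:45pm end Aquarium Visit → 1
8:45pm end Market Stop → 0
Peak is 3, at 4:45pm (Aquarium Visit, Harbour Break, Market Photo).

3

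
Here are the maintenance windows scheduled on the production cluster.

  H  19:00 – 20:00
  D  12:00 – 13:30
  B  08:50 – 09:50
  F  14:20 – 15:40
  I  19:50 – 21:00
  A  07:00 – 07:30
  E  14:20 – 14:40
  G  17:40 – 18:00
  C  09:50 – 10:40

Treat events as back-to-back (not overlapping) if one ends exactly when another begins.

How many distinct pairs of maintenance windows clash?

Two intervals overlap when each starts before the other ends.
Sorted by start: A, B, C, D, E, F, G, H, I.
B starts after A ends; A is clear from here.
C starts exactly when B ends (back-to-back, no overlap); B is clear from here.
D starts after C ends; C is clear from here.
E starts after D ends; D is clear from here.
F starts before E ends → E and F overlap.
G starts after E ends; E is clear from here.
G starts after F ends; F is clear from here.
H starts after G ends; G is clear from here.
I starts before H ends → H and I overlap.
Overlapping pairs: E & F, H & I — 2 in total.

2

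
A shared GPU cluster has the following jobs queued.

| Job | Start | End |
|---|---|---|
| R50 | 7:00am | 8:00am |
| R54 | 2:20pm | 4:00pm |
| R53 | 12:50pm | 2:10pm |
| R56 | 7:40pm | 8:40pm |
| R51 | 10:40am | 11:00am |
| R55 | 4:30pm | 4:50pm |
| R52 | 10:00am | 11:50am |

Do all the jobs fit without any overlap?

Two intervals overlap when each starts before the other ends.
Sorted by start: R50, R52, R51, R53, R54, R55, R56.
R52 starts after R50 ends; R50 is clear from here.
R51 starts before R52 ends → R52 and R51 overlap.
That's a conflict, so the schedule is not conflict-free.

No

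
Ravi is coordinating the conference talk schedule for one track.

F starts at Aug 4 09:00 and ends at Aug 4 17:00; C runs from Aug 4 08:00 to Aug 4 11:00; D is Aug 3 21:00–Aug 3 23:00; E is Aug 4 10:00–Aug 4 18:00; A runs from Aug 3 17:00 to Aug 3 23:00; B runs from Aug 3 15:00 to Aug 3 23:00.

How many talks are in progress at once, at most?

3

Walk through starts and ends in time order (an end at T is processed before a start at T):
Aug 3 15:00 start B → 1
Aug 3 17:00 start A → 2
Aug 3 21:00 start D → 3
Aug 3 23:00 end A → 2
Aug 3 23:00 end B → 1
Aug 3 23:00 end D → 0
Aug 4 08:00 start C → 1
Aug 4 09:00 start F → 2
Aug 4 10:00 start E → 3
Aug 4 11:00 end C → 2
Aug 4 17:00 end F → 1
Aug 4 18:00 end E → 0
Peak is 3, at Aug 3 21:00 (A, B, D).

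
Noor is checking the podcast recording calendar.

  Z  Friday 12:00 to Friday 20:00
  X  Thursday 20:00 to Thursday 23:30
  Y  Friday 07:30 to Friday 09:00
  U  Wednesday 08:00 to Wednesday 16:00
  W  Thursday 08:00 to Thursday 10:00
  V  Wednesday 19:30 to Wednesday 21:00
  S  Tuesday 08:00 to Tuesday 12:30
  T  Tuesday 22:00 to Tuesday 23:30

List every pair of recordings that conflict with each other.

Sorted by start: S, T, U, V, W, X, Y, Z.
T starts after S ends, so S has no further overlaps.
U starts after T ends, so T has no further overlaps.
V starts after U ends, so U has no further overlaps.
W starts after V ends, so V has no further overlaps.
X starts after W ends, so W has no further overlaps.
Y starts after X ends, so X has no further overlaps.
Z starts after Y ends.

no overlapping pairs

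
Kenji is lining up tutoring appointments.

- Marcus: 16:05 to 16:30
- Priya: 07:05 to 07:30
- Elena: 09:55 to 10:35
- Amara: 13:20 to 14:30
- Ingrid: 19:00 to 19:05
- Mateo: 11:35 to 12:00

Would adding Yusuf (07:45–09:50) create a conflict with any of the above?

Priya: ends 07:30 at or before Yusuf starts 07:45 → clear.
Elena: starts 09:55 at or after Yusuf ends 09:50 → clear.
Mateo: starts 11:35 at or after Yusuf ends 09:50 → clear.
Amara: starts 13:20 at or after Yusuf ends 09:50 → clear.
Marcus: starts 16:05 at or after Yusuf ends 09:50 → clear.
Ingrid: starts 19:00 at or after Yusuf ends 09:50 → clear.

No — it doesn't clash with anything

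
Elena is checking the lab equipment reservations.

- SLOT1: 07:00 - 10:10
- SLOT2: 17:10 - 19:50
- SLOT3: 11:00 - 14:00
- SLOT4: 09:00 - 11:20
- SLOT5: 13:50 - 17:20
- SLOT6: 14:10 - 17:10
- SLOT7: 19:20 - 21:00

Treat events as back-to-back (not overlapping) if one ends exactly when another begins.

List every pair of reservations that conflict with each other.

Sorted by start: SLOT1, SLOT4, SLOT3, SLOT5, SLOT6, SLOT2, SLOT7.
SLOT4 starts before SLOT1 ends → SLOT1 and SLOT4 overlap.
SLOT3 starts after SLOT1 ends; SLOT1 is clear from here.
SLOT3 starts before SLOT4 ends → SLOT4 and SLOT3 overlap.
SLOT5 starts after SLOT4 ends; SLOT4 is clear from here.
SLOT5 starts before SLOT3 ends → SLOT3 and SLOT5 overlap.
SLOT6 starts after SLOT3 ends; SLOT3 is clear from here.
SLOT6 starts before SLOT5 ends → SLOT5 and SLOT6 overlap.
SLOT2 starts before SLOT5 ends → SLOT5 and SLOT2 overlap.
SLOT7 starts after SLOT5 ends.
SLOT2 starts exactly when SLOT6 ends (back-to-back, no overlap); SLOT6 is clear from here.
SLOT7 starts before SLOT2 ends → SLOT2 and SLOT7 overlap.

SLOT1 & SLOT4, SLOT2 & SLOT5, SLOT2 & SLOT7, SLOT3 & SLOT4, SLOT3 & SLOT5, SLOT5 & SLOT6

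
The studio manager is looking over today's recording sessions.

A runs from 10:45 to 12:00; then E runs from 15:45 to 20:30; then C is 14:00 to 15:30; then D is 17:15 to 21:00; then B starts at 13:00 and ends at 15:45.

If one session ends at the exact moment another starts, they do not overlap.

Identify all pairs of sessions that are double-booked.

Two intervals overlap when each starts before the other ends.
Sorted by start: A, B, C, E, D.
B starts after A ends — done with A.
C starts before B ends → B and C overlap.
E starts exactly when B ends (back-to-back, no overlap) — done with B.
E starts after C ends — done with C.
D starts before E ends → E and D overlap.

B & C, D & E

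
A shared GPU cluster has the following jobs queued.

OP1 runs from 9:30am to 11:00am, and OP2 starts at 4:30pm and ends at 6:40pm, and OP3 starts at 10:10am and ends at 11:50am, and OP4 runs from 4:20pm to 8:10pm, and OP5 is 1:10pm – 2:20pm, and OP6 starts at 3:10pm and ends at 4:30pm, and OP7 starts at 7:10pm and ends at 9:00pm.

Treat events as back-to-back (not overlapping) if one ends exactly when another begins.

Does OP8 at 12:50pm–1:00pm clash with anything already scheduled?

No — it doesn't clash with anything

OP1: ends 11:00am at or before OP8 starts 12:50pm → clear.
OP3: ends 11:50am at or before OP8 starts 12:50pm → clear.
OP5: starts 1:10pm at or after OP8 ends 1:00pm → clear.
OP6: starts 3:10pm at or after OP8 ends 1:00pm → clear.
OP4: starts 4:20pm at or after OP8 ends 1:00pm → clear.
OP2: starts 4:30pm at or after OP8 ends 1:00pm → clear.
OP7: starts 7:10pm at or after OP8 ends 1:00pm → clear.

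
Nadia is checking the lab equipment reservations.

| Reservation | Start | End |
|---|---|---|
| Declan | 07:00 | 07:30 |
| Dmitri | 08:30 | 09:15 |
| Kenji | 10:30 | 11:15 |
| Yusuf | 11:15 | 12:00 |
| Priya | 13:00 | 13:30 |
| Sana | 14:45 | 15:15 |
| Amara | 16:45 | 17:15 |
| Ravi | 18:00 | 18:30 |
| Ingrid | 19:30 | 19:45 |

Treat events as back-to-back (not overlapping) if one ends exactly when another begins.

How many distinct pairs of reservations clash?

0

Check each pair: they overlap iff neither finishes before the other starts.
Sorted by start: Declan, Dmitri, Kenji, Yusuf, Priya, Sana, Amara, Ravi, Ingrid.
Dmitri starts after Declan ends, so nothing later overlaps Declan either.
Kenji starts after Dmitri ends, so nothing later overlaps Dmitri either.
Yusuf starts exactly when Kenji ends (back-to-back, no overlap), so nothing later overlaps Kenji either.
Priya starts after Yusuf ends, so nothing later overlaps Yusuf either.
Sana starts after Priya ends, so nothing later overlaps Priya either.
Amara starts after Sana ends, so nothing later overlaps Sana either.
Ravi starts after Amara ends, so nothing later overlaps Amara either.
Ingrid starts after Ravi ends.
No pair overlaps.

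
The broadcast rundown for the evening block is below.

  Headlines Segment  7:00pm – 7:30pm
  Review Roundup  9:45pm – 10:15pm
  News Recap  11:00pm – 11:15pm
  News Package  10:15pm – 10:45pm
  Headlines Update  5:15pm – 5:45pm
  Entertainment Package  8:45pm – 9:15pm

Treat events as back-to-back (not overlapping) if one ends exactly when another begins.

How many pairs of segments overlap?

Sorted by start: Headlines Update, Headlines Segment, Entertainment Package, Review Roundup, News Package, News Recap.
Headlines Segment starts after Headlines Update ends — done with Headlines Update.
Entertainment Package starts after Headlines Segment ends — done with Headlines Segment.
Review Roundup starts after Entertainment Package ends — done with Entertainment Package.
News Package starts exactly when Review Roundup ends (back-to-back, no overlap) — done with Review Roundup.
News Recap starts after News Package ends.
No pair overlaps.

0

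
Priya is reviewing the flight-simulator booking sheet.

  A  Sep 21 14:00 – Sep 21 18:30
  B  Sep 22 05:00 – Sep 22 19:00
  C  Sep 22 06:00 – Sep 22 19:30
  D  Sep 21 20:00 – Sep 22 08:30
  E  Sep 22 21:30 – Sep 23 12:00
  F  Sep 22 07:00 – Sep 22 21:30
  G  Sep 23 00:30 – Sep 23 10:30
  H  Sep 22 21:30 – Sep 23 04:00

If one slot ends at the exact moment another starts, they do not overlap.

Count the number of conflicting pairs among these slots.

9

Sorted by start: A, D, B, C, F, E, H, G.
D starts after A ends; A is clear from here.
B starts before D ends → D and B overlap.
C starts before D ends → D and C overlap.
F starts before D ends → D and F overlap.
E starts after D ends; D is clear from here.
C starts before B ends → B and C overlap.
F starts before B ends → B and F overlap.
E starts after B ends; B is clear from here.
F starts before C ends → C and F overlap.
E starts after C ends; C is clear from here.
E starts exactly when F ends (back-to-back, no overlap); F is clear from here.
H starts before E ends → E and H overlap.
G starts before E ends → E and G overlap.
G starts before H ends → H and G overlap.
Overlapping pairs: B & C, B & D, B & F, C & D, C & F, D & F, E & G, E & H, G & H — 9 in total.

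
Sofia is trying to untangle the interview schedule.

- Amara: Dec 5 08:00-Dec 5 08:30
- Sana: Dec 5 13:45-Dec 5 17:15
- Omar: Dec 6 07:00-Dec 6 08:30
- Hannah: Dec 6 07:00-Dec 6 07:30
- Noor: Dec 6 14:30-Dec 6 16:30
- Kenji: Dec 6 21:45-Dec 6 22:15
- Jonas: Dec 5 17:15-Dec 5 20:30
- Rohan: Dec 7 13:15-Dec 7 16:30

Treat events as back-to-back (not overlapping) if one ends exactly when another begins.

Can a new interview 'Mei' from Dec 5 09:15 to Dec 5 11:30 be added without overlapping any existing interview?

Amara: ends Dec 5 08:30 at or before Mei starts Dec 5 09:15 → clear.
Sana: starts Dec 5 13:45 at or after Mei ends Dec 5 11:30 → clear.
Jonas: starts Dec 5 17:15 at or after Mei ends Dec 5 11:30 → clear.
Omar: starts Dec 6 07:00 at or after Mei ends Dec 5 11:30 → clear.
Hannah: starts Dec 6 07:00 at or after Mei ends Dec 5 11:30 → clear.
Noor: starts Dec 6 14:30 at or after Mei ends Dec 5 11:30 → clear.
Kenji: starts Dec 6 21:45 at or after Mei ends Dec 5 11:30 → clear.
Rohan: starts Dec 7 13:15 at or after Mei ends Dec 5 11:30 → clear.

Yes — the slot is free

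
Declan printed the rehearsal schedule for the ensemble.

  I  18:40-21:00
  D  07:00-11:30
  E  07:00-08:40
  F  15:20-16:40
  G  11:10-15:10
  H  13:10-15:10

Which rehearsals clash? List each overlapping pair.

Sorted by start: D, E, G, H, F, I.
E starts before D ends → D and E overlap.
G starts before D ends → D and G overlap.
H starts after D ends, so D has no further overlaps.
G starts after E ends, so E has no further overlaps.
H starts before G ends → G and H overlap.
F starts after G ends, so G has no further overlaps.
F starts after H ends, so H has no further overlaps.
I starts after F ends.

D & E, D & G, G & H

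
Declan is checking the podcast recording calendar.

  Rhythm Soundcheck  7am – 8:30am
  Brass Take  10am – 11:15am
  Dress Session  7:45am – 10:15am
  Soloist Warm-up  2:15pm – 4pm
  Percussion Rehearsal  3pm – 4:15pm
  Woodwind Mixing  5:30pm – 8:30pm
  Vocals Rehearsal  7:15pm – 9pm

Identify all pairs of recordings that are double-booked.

Brass Take & Dress Session, Dress Session & Rhythm Soundcheck, Percussion Rehearsal & Soloist Warm-up, Vocals Rehearsal & Woodwind Mixing

Sorted by start: Rhythm Soundcheck, Dress Session, Brass Take, Soloist Warm-up, Percussion Rehearsal, Woodwind Mixing, Vocals Rehearsal.
Dress Session starts before Rhythm Soundcheck ends → Rhythm Soundcheck and Dress Session overlap.
Brass Take starts after Rhythm Soundcheck ends, so Rhythm Soundcheck has no further overlaps.
Brass Take starts before Dress Session ends → Dress Session and Brass Take overlap.
Soloist Warm-up starts after Dress Session ends, so Dress Session has no further overlaps.
Soloist Warm-up starts after Brass Take ends, so Brass Take has no further overlaps.
Percussion Rehearsal starts before Soloist Warm-up ends → Soloist Warm-up and Percussion Rehearsal overlap.
Woodwind Mixing starts after Soloist Warm-up ends, so Soloist Warm-up has no further overlaps.
Woodwind Mixing starts after Percussion Rehearsal ends, so Percussion Rehearsal has no further overlaps.
Vocals Rehearsal starts before Woodwind Mixing ends → Woodwind Mixing and Vocals Rehearsal overlap.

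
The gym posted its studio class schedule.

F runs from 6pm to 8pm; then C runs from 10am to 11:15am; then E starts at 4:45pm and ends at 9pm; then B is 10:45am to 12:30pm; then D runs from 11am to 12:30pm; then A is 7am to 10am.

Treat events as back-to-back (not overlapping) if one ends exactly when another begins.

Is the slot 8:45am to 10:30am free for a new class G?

A: starts 7am before G ends 10:30am, and ends 10am after G starts 8:45am → overlap.
C: starts 10am before G ends 10:30am, and ends 11:15am after G starts 8:45am → overlap.
B: starts 10:45am at or after G ends 10:30am → clear.
D: starts 11am at or after G ends 10:30am → clear.
E: starts 4:45pm at or after G ends 10:30am → clear.
F: starts 6pm at or after G ends 10:30am → clear.
G overlaps A, C.

No — it overlaps A, C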